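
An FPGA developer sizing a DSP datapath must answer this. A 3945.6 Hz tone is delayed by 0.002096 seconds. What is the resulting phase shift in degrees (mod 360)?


Phase shift from frequency and time delay:
phi = 360 * f * t_delay
    = 360 * 3945.6 * 0.002096
    = 2977.19 degrees
    mod 360 = 97.19 degrees

97.19 degrees


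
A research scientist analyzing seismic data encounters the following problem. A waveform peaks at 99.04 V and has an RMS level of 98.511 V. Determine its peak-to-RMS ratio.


Crest factor is the ratio of peak to RMS:
CF = V_peak / V_rms
   = 99.04 / 98.511
   = 1.0054

1.0054


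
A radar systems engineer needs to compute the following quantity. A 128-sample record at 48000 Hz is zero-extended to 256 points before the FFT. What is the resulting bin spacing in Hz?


Frequency resolution after zero-padding:
N_padded = 128 * 2 = 256
df = fs / N_padded
   = 48000 / 256
   = 187.5 Hz

187.5 Hz


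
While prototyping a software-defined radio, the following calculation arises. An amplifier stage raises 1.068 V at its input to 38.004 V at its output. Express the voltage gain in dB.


Voltage gain in dB:
G = 20 * log10(Vout / Vin)
  = 20 * log10(38.004 / 1.068)
  = 20 * log10(35.58427)
  = 20 * 1.551258
  = 31.03 dB

31.03 dB


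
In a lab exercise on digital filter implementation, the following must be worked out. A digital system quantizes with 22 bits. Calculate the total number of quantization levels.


Number of quantization levels = 2^N
= 2^22
= 4194304

4194304


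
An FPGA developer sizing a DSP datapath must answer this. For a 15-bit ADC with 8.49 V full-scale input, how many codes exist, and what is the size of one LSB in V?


Step 1 — number of quantization levels:
L = 2^N = 2^15 = 32768

Step 2 — LSB step size:
delta = Vfs / L
      = 8.49 / 32768
      = 0.00025909 V

Levels = 32768; step size = 0.00025909 V


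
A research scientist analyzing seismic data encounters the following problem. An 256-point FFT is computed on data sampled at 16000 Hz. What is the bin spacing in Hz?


DFT frequency resolution:
df = fs / N
   = 16000 / 256
   = 62.5 Hz

62.5 Hz


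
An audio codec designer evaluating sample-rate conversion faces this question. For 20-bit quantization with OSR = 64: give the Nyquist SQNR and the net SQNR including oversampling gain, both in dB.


Step 1 — baseline SQNR at Nyquist:
SQNR_base = 6.02*N + 1.76
          = 6.02*20 + 1.76
          = 122.16 dB

Step 2 — oversampling processing gain:
G = 10*log10(OSR) = 10*log10(64) = 18.06 dB

Step 3 — total:
SQNR_total = 122.16 + 18.06 = 140.22 dB

Base SQNR = 122.16 dB; oversampled SQNR = 140.22 dB


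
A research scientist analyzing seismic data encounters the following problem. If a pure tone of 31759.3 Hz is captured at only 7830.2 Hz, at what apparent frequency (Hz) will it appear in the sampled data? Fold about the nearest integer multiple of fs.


Compute the nearest integer multiple of fs to the signal:
n = round(31759.3 / 7830.2) = 4
f_alias = |31759.3 - 4 * 7830.2|
        = |31759.3 - 31320.8|
        = 438.5 Hz

438.5


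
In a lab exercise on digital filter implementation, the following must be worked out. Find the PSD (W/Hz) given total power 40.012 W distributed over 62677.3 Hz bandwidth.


Power spectral density:
PSD = P / BW
    = 40.012 / 62677.3
    = 0.00063838 W/Hz

0.00063838 W/Hz


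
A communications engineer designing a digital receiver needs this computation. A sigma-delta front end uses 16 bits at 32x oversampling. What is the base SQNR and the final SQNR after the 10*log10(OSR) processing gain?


Step 1 — baseline SQNR at Nyquist:
SQNR_base = 6.02*N + 1.76
          = 6.02*16 + 1.76
          = 98.08 dB

Step 2 — oversampling processing gain:
G = 10*log10(OSR) = 10*log10(32) = 15.05 dB

Step 3 — total:
SQNR_total = 98.08 + 15.05 = 113.13 dB

Base SQNR = 98.08 dB; oversampled SQNR = 113.13 dB


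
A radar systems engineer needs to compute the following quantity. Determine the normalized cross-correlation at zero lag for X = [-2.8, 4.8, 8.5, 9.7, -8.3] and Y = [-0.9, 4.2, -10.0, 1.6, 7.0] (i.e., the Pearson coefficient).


Pearson correlation coefficient (population):
r = cov(X,Y) / (std(X) * std(Y))
Mean X = 2.38, Mean Y = 0.38
Cov(X,Y) = -21.8844
Std(X) = 6.896202, Std(Y) = 5.818728
r = -0.5454

-0.5454


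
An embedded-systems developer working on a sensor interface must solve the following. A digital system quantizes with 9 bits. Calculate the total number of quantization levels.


Number of quantization levels = 2^N
= 2^9
= 512

512


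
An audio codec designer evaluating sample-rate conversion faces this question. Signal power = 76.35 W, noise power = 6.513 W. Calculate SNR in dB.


SNR in decibels:
SNR = 10 * log10(Ps / Pn)
    = 10 * log10(76.35 / 6.513)
    = 10 * log10(11.7227)
    = 10 * 1.069
    = 10.69 dB

10.69 dB


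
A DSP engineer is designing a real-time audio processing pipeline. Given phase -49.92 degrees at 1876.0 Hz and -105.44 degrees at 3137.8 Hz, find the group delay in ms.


Group delay from phase difference:
tau = -d(phi)/d(omega)
d(phi) = -55.52 deg = -0.969007 rad
d(omega) = 2*pi*(3137.8 - 1876.0) = 7928.1232 rad/s
tau = -(-0.969007) / 7928.1232
    = 0.1222 ms

0.1222 ms


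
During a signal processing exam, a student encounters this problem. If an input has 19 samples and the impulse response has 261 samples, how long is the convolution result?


Linear convolution output length:
L = N + M - 1
  = 19 + 261 - 1
  = 279 samples

279


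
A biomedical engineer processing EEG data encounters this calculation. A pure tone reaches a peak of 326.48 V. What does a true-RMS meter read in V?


RMS voltage for a sinusoidal waveform:
V_rms = V_peak / sqrt(2)
      = 326.48 / 1.414214
      = 230.856 V

230.856 V


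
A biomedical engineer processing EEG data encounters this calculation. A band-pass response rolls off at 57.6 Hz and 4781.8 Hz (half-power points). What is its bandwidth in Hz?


Bandwidth is the difference of -3dB frequencies:
BW = f_high - f_low
   = 4781.8 - 57.6
   = 4724.2 Hz

4724.2 Hz


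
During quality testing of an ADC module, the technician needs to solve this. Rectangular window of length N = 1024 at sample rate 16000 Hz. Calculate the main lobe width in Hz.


Main lobe width for a rectangular window:
Width = 2 * fs / N
      = 2 * 16000 / 1024
      = 32000 / 1024
      = 31.25 Hz

31.25 Hz


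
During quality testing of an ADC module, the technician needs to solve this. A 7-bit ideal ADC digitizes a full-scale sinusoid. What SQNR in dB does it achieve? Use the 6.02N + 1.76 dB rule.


Theoretical SNR for a full-scale sinusoid:
SNR = 6.02 * N + 1.76
    = 6.02 * 7 + 1.76
    = 42.14 + 1.76
    = 43.9 dB

43.9 dB


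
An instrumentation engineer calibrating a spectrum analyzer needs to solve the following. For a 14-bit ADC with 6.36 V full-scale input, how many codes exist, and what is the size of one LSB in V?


Step 1 — number of quantization levels:
L = 2^N = 2^14 = 16384

Step 2 — LSB step size:
delta = Vfs / L
      = 6.36 / 16384
      = 0.00038818 V

Levels = 16384; step size = 0.00038818 V


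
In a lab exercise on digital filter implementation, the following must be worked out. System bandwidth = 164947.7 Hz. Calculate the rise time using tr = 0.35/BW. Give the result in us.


Rise time from bandwidth relationship:
tr = 0.35 / BW
   = 0.35 / 164947.7
   = 2.121884694e-06 s
   = 2.1219 us

2.1219 us


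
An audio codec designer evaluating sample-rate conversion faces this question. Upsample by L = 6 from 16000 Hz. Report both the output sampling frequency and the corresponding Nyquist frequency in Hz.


Step 1 — output sample rate after interpolation by L:
fs_out = L * fs_in = 6 * 16000 = 96000 Hz

Step 2 — Nyquist frequency of the output stream:
f_Nyq = fs_out / 2 = 96000 / 2 = 48000.0 Hz

fs_out = 96000 Hz; f_Nyquist = 48000.0 Hz


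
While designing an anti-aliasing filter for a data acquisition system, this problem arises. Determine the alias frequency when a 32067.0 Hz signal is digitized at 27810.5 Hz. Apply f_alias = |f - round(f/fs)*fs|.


Compute the nearest integer multiple of fs to the signal:
n = round(32067.0 / 27810.5) = 1
f_alias = |32067.0 - 1 * 27810.5|
        = |32067.0 - 27810.5|
        = 4256.5 Hz

4256.5


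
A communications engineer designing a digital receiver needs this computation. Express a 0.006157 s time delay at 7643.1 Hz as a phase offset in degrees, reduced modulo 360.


Phase shift from frequency and time delay:
phi = 360 * f * t_delay
    = 360 * 7643.1 * 0.006157
    = 16941.08 degrees
    mod 360 = 21.08 degrees

21.08 degrees


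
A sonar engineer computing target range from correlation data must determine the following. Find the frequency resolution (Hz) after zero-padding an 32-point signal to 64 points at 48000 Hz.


Frequency resolution after zero-padding:
N_padded = 32 * 2 = 64
df = fs / N_padded
   = 48000 / 64
   = 750.0 Hz

750.0 Hz


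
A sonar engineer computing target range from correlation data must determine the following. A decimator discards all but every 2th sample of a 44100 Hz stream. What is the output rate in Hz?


Decimation reduces the sample rate:
fs_out = fs_in / M
       = 44100 / 2
       = 22050.0 Hz

22050.0 Hz


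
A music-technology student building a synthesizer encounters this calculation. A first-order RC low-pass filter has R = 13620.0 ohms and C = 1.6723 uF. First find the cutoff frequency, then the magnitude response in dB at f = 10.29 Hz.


Step 1 — cutoff frequency:
fc = 1 / (2*pi*R*C)
C = 1.6723 uF = 1.6723e-06 F
fc = 1 / (2*pi*13620.0*1.6723e-06)
   = 6.98761 Hz

Step 2 — magnitude at f = 10.29 Hz:
|H(f)| = 1 / sqrt(1 + (f/fc)^2)
f/fc = 10.29 / 6.98761 = 1.472607
|H| = 1 / sqrt(1 + 2.168571) = 0.5617826
|H|_dB = 20*log10(0.5617826) = -5.01 dB

fc = 6.98761 Hz; |H(10.29 Hz)| = -5.01 dB


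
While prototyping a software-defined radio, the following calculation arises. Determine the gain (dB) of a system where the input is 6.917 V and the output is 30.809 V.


Voltage gain in dB:
G = 20 * log10(Vout / Vin)
  = 20 * log10(30.809 / 6.917)
  = 20 * log10(4.454099)
  = 20 * 0.64876
  = 12.98 dB

12.98 dB


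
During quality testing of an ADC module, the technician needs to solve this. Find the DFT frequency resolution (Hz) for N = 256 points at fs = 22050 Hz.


DFT frequency resolution:
df = fs / N
   = 22050 / 256
   = 86.1328 Hz

86.1328 Hz


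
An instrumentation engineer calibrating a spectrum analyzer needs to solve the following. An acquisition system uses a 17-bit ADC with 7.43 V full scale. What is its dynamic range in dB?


Dynamic range from full-scale to LSB:
V_min = V_max / 2^bits = 7.43 / 2^17
DR = 20 * log10(V_max / V_min)
   = 20 * log10(2^17)
   = 20 * 17 * log10(2)
   = 102.35 dB

102.35 dB


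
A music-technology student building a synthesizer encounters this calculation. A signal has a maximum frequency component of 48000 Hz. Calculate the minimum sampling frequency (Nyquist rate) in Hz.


The Nyquist rate is twice the maximum frequency component.
fs_min = 2 * fmax
      = 2 * 48000
      = 96000 Hz

96000


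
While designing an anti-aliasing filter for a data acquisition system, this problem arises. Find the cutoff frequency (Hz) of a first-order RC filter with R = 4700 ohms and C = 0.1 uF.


Cutoff frequency of a first-order RC filter:
fc = 1 / (2 * pi * R * C)
C = 0.1 uF = 1e-07 F
fc = 1 / (2 * pi * 4700 * 1e-07)
   = 1 / 0.0029530970943744
   = 338.627538 Hz

338.627538 Hz


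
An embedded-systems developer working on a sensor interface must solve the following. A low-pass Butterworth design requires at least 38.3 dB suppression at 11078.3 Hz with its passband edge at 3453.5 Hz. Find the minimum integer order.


Butterworth filter order formula:
n = log10(10^(A/10) - 1) / (2 * log10(f_stop/f_pass))
10^(38.3/10) - 1 = 6759.8298
f_stop/f_pass = 11078.3 / 3453.5 = 3.2078
n = 3.7829 -> ceil = 4

4


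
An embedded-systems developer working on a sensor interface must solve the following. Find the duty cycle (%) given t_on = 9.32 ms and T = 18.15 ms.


Duty cycle as a percentage:
DC = (t_on / T) * 100
   = (9.32 / 18.15) * 100
   = 0.513499 * 100
   = 51.35 %

51.35 %


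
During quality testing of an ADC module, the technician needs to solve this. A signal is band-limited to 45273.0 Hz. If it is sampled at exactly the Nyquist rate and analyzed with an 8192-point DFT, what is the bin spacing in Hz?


Step 1 — Nyquist sampling rate:
fs = 2 * fmax = 2 * 45273.0 = 90546.0 Hz

Step 2 — DFT bin spacing:
df = fs / N = 90546.0 / 8192 = 11.053 Hz

11.053 Hz


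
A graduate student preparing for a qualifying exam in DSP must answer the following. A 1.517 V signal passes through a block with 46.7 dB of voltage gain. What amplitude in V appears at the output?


Output voltage from dB gain:
V_out = V_in * 10^(gain_dB / 20)
      = 1.517 * 10^(46.7 / 20)
      = 1.517 * 216.271852
      = 328.0844 V

328.0844 V


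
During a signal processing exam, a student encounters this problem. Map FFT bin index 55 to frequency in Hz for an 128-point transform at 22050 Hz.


Frequency of DFT bin k:
f_k = k * fs / N
    = 55 * 22050 / 128
    = 1212750 / 128
    = 9474.609 Hz

9474.609 Hz


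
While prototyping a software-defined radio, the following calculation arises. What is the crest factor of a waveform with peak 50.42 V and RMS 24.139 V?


Crest factor is the ratio of peak to RMS:
CF = V_peak / V_rms
   = 50.42 / 24.139
   = 2.0887

2.0887


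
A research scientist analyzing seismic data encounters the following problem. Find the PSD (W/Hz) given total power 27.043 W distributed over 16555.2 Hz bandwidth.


Power spectral density:
PSD = P / BW
    = 27.043 / 16555.2
    = 0.0016335 W/Hz

0.0016335 W/Hz


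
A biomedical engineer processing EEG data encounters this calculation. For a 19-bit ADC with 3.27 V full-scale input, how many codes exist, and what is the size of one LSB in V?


Step 1 — number of quantization levels:
L = 2^N = 2^19 = 524288

Step 2 — LSB step size:
delta = Vfs / L
      = 3.27 / 524288
      = 6.24e-06 V

Levels = 524288; step size = 6.24e-06 V


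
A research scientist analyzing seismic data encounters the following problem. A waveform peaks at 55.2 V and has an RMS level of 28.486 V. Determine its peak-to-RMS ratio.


Crest factor is the ratio of peak to RMS:
CF = V_peak / V_rms
   = 55.2 / 28.486
   = 1.9378

1.9378


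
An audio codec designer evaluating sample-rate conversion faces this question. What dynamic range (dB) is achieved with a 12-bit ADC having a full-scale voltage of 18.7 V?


Dynamic range from full-scale to LSB:
V_min = V_max / 2^bits = 18.7 / 2^12
DR = 20 * log10(V_max / V_min)
   = 20 * log10(2^12)
   = 20 * 12 * log10(2)
   = 72.25 dB

72.25 dB


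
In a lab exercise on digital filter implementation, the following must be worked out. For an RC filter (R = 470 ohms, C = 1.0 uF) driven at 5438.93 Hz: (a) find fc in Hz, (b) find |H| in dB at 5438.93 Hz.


Step 1 — cutoff frequency:
fc = 1 / (2*pi*R*C)
C = 1.0 uF = 1e-06 F
fc = 1 / (2*pi*470*1e-06)
   = 338.628 Hz

Step 2 — magnitude at f = 5438.93 Hz:
|H(f)| = 1 / sqrt(1 + (f/fc)^2)
f/fc = 5438.93 / 338.628 = 16.061666
|H| = 1 / sqrt(1 + 257.977115) = 0.0621397
|H|_dB = 20*log10(0.0621397) = -24.13 dB

fc = 338.628 Hz; |H(5438.93 Hz)| = -24.13 dB


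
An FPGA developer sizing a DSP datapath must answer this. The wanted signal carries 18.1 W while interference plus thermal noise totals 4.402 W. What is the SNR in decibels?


SNR in decibels:
SNR = 10 * log10(Ps / Pn)
    = 10 * log10(18.1 / 4.402)
    = 10 * log10(4.1118)
    = 10 * 0.614
    = 6.14 dB

6.14 dB


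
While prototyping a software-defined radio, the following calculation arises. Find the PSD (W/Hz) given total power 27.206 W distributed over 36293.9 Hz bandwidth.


Power spectral density:
PSD = P / BW
    = 27.206 / 36293.9
    = 0.0007496 W/Hz

0.0007496 W/Hz


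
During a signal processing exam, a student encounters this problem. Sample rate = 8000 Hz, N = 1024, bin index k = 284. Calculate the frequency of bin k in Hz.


Frequency of DFT bin k:
f_k = k * fs / N
    = 284 * 8000 / 1024
    = 2272000 / 1024
    = 2218.75 Hz

2218.75 Hz


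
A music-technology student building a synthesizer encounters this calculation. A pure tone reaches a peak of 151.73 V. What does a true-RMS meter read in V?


RMS voltage for a sinusoidal waveform:
V_rms = V_peak / sqrt(2)
      = 151.73 / 1.414214
      = 107.289 V

107.289 V


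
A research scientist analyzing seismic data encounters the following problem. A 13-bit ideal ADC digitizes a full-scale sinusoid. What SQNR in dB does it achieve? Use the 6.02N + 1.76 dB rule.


Theoretical SNR for a full-scale sinusoid:
SNR = 6.02 * N + 1.76
    = 6.02 * 13 + 1.76
    = 78.26 + 1.76
    = 80.02 dB

80.02 dB


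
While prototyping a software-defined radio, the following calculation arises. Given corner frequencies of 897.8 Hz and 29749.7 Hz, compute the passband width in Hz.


Bandwidth is the difference of -3dB frequencies:
BW = f_high - f_low
   = 29749.7 - 897.8
   = 28851.9 Hz

28851.9 Hz


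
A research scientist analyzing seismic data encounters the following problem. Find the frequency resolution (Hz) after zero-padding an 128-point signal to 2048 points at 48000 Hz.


Frequency resolution after zero-padding:
N_padded = 128 * 16 = 2048
df = fs / N_padded
   = 48000 / 2048
   = 23.4375 Hz

23.4375 Hz


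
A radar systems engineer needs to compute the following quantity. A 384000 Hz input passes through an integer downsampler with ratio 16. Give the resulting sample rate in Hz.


Decimation reduces the sample rate:
fs_out = fs_in / M
       = 384000 / 16
       = 24000.0 Hz

24000.0 Hz


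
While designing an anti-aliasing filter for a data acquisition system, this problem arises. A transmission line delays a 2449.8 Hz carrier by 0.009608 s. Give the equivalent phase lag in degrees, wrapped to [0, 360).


Phase shift from frequency and time delay:
phi = 360 * f * t_delay
    = 360 * 2449.8 * 0.009608
    = 8473.56 degrees
    mod 360 = 193.56 degrees

193.56 degrees


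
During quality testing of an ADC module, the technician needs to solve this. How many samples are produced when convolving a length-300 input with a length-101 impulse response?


Linear convolution output length:
L = N + M - 1
  = 300 + 101 - 1
  = 400 samples

400


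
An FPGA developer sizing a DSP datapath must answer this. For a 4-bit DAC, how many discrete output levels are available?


Number of quantization levels = 2^N
= 2^4
= 16

16


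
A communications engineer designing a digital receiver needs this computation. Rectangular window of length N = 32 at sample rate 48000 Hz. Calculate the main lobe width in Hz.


Main lobe width for a rectangular window:
Width = 2 * fs / N
      = 2 * 48000 / 32
      = 96000 / 32
      = 3000.0 Hz

3000.0 Hz


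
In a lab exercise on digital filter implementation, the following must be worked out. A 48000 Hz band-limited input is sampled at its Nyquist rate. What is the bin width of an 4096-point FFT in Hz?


Step 1 — Nyquist sampling rate:
fs = 2 * fmax = 2 * 48000 = 96000 Hz

Step 2 — DFT bin spacing:
df = fs / N = 96000 / 4096 = 23.4375 Hz

23.4375 Hz


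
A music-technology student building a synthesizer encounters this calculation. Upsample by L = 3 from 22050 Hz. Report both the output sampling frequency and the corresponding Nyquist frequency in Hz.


Step 1 — output sample rate after interpolation by L:
fs_out = L * fs_in = 3 * 22050 = 66150 Hz

Step 2 — Nyquist frequency of the output stream:
f_Nyq = fs_out / 2 = 66150 / 2 = 33075.0 Hz

fs_out = 66150 Hz; f_Nyquist = 33075.0 Hz


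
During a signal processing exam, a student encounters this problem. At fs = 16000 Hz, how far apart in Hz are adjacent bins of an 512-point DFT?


DFT frequency resolution:
df = fs / N
   = 16000 / 512
   = 31.25 Hz

31.25 Hz


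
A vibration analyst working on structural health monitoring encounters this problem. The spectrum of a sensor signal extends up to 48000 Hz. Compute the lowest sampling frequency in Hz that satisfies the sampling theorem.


The Nyquist rate is twice the maximum frequency component.
fs_min = 2 * fmax
      = 2 * 48000
      = 96000 Hz

96000


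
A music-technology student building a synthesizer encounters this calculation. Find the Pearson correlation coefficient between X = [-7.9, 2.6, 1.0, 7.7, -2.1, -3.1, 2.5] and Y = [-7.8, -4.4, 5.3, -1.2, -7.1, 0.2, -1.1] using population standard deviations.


Pearson correlation coefficient (population):
r = cov(X,Y) / (std(X) * std(Y))
Mean X = 0.1, Mean Y = -2.3
Cov(X,Y) = 8.484286
Std(X) = 4.623851, Std(Y) = 4.214939
r = 0.4353

0.4353


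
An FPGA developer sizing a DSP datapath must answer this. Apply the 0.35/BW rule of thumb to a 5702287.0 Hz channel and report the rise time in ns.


Rise time from bandwidth relationship:
tr = 0.35 / BW
   = 0.35 / 5702287.0
   = 6.137888184e-08 s
   = 61.3789 ns

61.3789 ns


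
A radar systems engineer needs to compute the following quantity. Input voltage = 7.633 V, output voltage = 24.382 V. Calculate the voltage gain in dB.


Voltage gain in dB:
G = 20 * log10(Vout / Vin)
  = 20 * log10(24.382 / 7.633)
  = 20 * log10(3.194288)
  = 20 * 0.504374
  = 10.09 dB

10.09 dB


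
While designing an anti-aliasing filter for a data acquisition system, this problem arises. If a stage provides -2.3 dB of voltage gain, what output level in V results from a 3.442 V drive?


Output voltage from dB gain:
V_out = V_in * 10^(gain_dB / 20)
      = 3.442 * 10^(-2.3 / 20)
      = 3.442 * 0.767361
      = 2.6413 V

2.6413 V


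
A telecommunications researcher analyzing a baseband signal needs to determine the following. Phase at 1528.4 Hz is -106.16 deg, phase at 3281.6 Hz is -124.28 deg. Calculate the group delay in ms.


Group delay from phase difference:
tau = -d(phi)/d(omega)
d(phi) = -18.12 deg = -0.316254 rad
d(omega) = 2*pi*(3281.6 - 1528.4) = 11015.6805 rad/s
tau = -(-0.316254) / 11015.6805
    = 0.0287 ms

0.0287 ms


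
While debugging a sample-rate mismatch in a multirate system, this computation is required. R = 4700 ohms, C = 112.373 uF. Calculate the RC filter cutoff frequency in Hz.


Cutoff frequency of a first-order RC filter:
fc = 1 / (2 * pi * R * C)
C = 112.373 uF = 0.000112373 F
fc = 1 / (2 * pi * 4700 * 0.000112373)
   = 1 / 3.3184837978614
   = 0.301342 Hz

0.301342 Hz


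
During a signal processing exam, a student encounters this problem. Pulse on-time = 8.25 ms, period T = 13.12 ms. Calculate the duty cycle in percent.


Duty cycle as a percentage:
DC = (t_on / T) * 100
   = (8.25 / 13.12) * 100
   = 0.628811 * 100
   = 62.88 %

62.88 %


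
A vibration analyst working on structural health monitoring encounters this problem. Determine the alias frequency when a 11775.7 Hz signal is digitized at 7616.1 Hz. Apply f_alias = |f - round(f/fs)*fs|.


Compute the nearest integer multiple of fs to the signal:
n = round(11775.7 / 7616.1) = 2
f_alias = |11775.7 - 2 * 7616.1|
        = |11775.7 - 15232.2|
        = 3456.5 Hz

3456.5


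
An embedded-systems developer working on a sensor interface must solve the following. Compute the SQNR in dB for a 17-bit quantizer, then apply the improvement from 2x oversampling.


Step 1 — baseline SQNR at Nyquist:
SQNR_base = 6.02*N + 1.76
          = 6.02*17 + 1.76
          = 104.1 dB

Step 2 — oversampling processing gain:
G = 10*log10(OSR) = 10*log10(2) = 3.01 dB

Step 3 — total:
SQNR_total = 104.1 + 3.01 = 107.11 dB

Base SQNR = 104.1 dB; oversampled SQNR = 107.11 dB


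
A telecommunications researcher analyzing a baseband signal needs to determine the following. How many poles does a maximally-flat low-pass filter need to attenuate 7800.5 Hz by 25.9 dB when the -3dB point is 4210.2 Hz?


Butterworth filter order formula:
n = log10(10^(A/10) - 1) / (2 * log10(f_stop/f_pass))
10^(25.9/10) - 1 = 388.0451
f_stop/f_pass = 7800.5 / 4210.2 = 1.8528
n = 4.8333 -> ceil = 5

5


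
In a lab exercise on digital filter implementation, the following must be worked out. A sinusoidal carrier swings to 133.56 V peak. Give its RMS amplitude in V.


RMS voltage for a sinusoidal waveform:
V_rms = V_peak / sqrt(2)
      = 133.56 / 1.414214
      = 94.441 V

94.441 V


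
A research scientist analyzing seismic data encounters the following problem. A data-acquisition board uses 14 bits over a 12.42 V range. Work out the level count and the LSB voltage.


Step 1 — number of quantization levels:
L = 2^N = 2^14 = 16384

Step 2 — LSB step size:
delta = Vfs / L
      = 12.42 / 16384
      = 0.00075806 V

Levels = 16384; step size = 0.00075806 V


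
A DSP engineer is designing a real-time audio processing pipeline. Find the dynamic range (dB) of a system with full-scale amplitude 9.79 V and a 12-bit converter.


Dynamic range from full-scale to LSB:
V_min = V_max / 2^bits = 9.79 / 2^12
DR = 20 * log10(V_max / V_min)
   = 20 * log10(2^12)
   = 20 * 12 * log10(2)
   = 72.25 dB

72.25 dB


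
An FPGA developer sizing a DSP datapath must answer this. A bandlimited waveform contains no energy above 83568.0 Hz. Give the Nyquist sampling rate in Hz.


The Nyquist rate is twice the maximum frequency component.
fs_min = 2 * fmax
      = 2 * 83568.0
      = 167136.0 Hz

167136.0


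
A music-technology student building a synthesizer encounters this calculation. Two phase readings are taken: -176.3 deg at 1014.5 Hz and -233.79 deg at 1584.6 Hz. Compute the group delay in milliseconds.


Group delay from phase difference:
tau = -d(phi)/d(omega)
d(phi) = -57.49 deg = -1.00339 rad
d(omega) = 2*pi*(1584.6 - 1014.5) = 3582.0439 rad/s
tau = -(-1.00339) / 3582.0439
    = 0.2801 ms

0.2801 ms


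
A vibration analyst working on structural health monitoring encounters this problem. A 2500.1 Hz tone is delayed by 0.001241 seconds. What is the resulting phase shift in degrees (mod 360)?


Phase shift from frequency and time delay:
phi = 360 * f * t_delay
    = 360 * 2500.1 * 0.001241
    = 1116.94 degrees
    mod 360 = 36.94 degrees

36.94 degrees


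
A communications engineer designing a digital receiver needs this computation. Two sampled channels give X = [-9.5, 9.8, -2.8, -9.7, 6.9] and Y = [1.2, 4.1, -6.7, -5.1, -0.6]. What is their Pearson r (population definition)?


Pearson correlation coefficient (population):
r = cov(X,Y) / (std(X) * std(Y))
Mean X = -1.06, Mean Y = -1.42
Cov(X,Y) = 17.0688
Std(X) = 8.126648, Std(Y) = 3.985674
r = 0.527

0.527


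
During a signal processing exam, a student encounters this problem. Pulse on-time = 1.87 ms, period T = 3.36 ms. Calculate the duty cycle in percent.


Duty cycle as a percentage:
DC = (t_on / T) * 100
   = (1.87 / 3.36) * 100
   = 0.556548 * 100
   = 55.65 %

55.65 %


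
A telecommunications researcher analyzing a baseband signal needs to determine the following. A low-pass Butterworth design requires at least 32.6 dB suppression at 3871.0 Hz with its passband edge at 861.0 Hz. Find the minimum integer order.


Butterworth filter order formula:
n = log10(10^(A/10) - 1) / (2 * log10(f_stop/f_pass))
10^(32.6/10) - 1 = 1818.7009
f_stop/f_pass = 3871.0 / 861.0 = 4.4959
n = 2.4967 -> ceil = 3

3


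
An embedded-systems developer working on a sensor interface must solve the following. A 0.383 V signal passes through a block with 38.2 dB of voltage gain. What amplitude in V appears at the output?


Output voltage from dB gain:
V_out = V_in * 10^(gain_dB / 20)
      = 0.383 * 10^(38.2 / 20)
      = 0.383 * 81.283052
      = 31.1314 V

31.1314 V


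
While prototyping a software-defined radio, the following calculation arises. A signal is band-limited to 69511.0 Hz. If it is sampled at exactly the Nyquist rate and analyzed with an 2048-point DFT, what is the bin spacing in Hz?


Step 1 — Nyquist sampling rate:
fs = 2 * fmax = 2 * 69511.0 = 139022.0 Hz

Step 2 — DFT bin spacing:
df = fs / N = 139022.0 / 2048 = 67.8818 Hz

67.8818 Hz


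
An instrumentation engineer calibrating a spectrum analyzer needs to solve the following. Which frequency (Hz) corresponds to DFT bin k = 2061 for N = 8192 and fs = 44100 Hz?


Frequency of DFT bin k:
f_k = k * fs / N
    = 2061 * 44100 / 8192
    = 90890100 / 8192
    = 11094.983 Hz

11094.983 Hz


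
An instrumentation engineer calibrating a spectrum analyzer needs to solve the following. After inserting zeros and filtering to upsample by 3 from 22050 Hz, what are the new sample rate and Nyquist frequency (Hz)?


Step 1 — output sample rate after interpolation by L:
fs_out = L * fs_in = 3 * 22050 = 66150 Hz

Step 2 — Nyquist frequency of the output stream:
f_Nyq = fs_out / 2 = 66150 / 2 = 33075.0 Hz

fs_out = 66150 Hz; f_Nyquist = 33075.0 Hz


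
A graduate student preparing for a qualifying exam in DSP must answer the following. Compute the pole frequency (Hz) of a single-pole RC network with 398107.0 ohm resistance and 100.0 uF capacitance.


Cutoff frequency of a first-order RC filter:
fc = 1 / (2 * pi * R * C)
C = 100.0 uF = 0.0001 F
fc = 1 / (2 * pi * 398107.0 * 0.0001)
   = 1 / 250.13800530853
   = 0.003998 Hz

0.003998 Hz


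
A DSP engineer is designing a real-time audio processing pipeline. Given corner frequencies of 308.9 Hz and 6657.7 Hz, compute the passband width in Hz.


Bandwidth is the difference of -3dB frequencies:
BW = f_high - f_low
   = 6657.7 - 308.9
   = 6348.8 Hz

6348.8 Hz


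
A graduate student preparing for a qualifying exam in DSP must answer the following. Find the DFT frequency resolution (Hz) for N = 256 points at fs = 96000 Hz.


DFT frequency resolution:
df = fs / N
   = 96000 / 256
   = 375.0 Hz

375.0 Hz


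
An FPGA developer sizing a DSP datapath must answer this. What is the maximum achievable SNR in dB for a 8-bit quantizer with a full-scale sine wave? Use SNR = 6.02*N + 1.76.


Theoretical SNR for a full-scale sinusoid:
SNR = 6.02 * N + 1.76
    = 6.02 * 8 + 1.76
    = 48.16 + 1.76
    = 49.92 dB

49.92 dB


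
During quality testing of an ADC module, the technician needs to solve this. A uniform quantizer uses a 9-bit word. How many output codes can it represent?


Number of quantization levels = 2^N
= 2^9
= 512

512


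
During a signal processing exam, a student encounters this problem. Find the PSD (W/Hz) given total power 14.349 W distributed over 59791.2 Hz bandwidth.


Power spectral density:
PSD = P / BW
    = 14.349 / 59791.2
    = 0.00023999 W/Hz

0.00023999 W/Hz


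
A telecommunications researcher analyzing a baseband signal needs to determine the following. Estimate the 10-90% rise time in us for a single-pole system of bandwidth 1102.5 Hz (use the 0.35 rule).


Rise time from bandwidth relationship:
tr = 0.35 / BW
   = 0.35 / 1102.5
   = 0.0003174603175 s
   = 317.4603 us

317.4603 us


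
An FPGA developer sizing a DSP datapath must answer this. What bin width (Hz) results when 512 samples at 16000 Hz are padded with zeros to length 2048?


Frequency resolution after zero-padding:
N_padded = 512 * 4 = 2048
df = fs / N_padded
   = 16000 / 2048
   = 7.8125 Hz

7.8125 Hz


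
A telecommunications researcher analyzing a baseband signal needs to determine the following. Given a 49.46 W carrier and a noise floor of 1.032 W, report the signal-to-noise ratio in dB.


SNR in decibels:
SNR = 10 * log10(Ps / Pn)
    = 10 * log10(49.46 / 1.032)
    = 10 * log10(47.9264)
    = 10 * 1.6806
    = 16.81 dB

16.81 dB


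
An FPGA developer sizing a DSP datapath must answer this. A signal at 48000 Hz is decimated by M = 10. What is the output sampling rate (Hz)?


Decimation reduces the sample rate:
fs_out = fs_in / M
       = 48000 / 10
       = 4800.0 Hz

4800.0 Hz


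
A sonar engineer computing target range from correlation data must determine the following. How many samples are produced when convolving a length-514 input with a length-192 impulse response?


Linear convolution output length:
L = N + M - 1
  = 514 + 192 - 1
  = 705 samples

705


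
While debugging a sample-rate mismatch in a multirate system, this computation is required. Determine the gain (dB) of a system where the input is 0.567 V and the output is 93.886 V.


Voltage gain in dB:
G = 20 * log10(Vout / Vin)
  = 20 * log10(93.886 / 0.567)
  = 20 * log10(165.583774)
  = 20 * 2.219018
  = 44.38 dB

44.38 dB


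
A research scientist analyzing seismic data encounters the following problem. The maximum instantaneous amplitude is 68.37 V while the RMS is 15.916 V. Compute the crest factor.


Crest factor is the ratio of peak to RMS:
CF = V_peak / V_rms
   = 68.37 / 15.916
   = 4.2957

4.2957


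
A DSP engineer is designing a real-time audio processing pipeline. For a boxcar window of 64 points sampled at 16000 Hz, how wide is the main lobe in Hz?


Main lobe width for a rectangular window:
Width = 2 * fs / N
      = 2 * 16000 / 64
      = 32000 / 64
      = 500.0 Hz

500.0 Hz


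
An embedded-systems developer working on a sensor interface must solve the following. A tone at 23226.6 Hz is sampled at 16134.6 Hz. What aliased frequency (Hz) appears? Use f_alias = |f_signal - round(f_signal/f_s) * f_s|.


Compute the nearest integer multiple of fs to the signal:
n = round(23226.6 / 16134.6) = 1
f_alias = |23226.6 - 1 * 16134.6|
        = |23226.6 - 16134.6|
        = 7092.0 Hz

7092.0


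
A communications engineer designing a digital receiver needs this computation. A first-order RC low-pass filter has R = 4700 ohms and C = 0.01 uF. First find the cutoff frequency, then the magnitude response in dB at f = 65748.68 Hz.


Step 1 — cutoff frequency:
fc = 1 / (2*pi*R*C)
C = 0.01 uF = 1e-08 F
fc = 1 / (2*pi*4700*1e-08)
   = 3386.275 Hz

Step 2 — magnitude at f = 65748.68 Hz:
|H(f)| = 1 / sqrt(1 + (f/fc)^2)
f/fc = 65748.68 / 3386.275 = 19.416226
|H| = 1 / sqrt(1 + 376.989832) = 0.0514351
|H|_dB = 20*log10(0.0514351) = -25.77 dB

fc = 3386.275 Hz; |H(65748.68 Hz)| = -25.77 dB


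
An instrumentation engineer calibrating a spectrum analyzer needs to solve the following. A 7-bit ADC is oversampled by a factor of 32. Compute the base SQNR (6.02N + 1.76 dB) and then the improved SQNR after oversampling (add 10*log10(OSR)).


Step 1 — baseline SQNR at Nyquist:
SQNR_base = 6.02*N + 1.76
          = 6.02*7 + 1.76
          = 43.9 dB

Step 2 — oversampling processing gain:
G = 10*log10(OSR) = 10*log10(32) = 15.05 dB

Step 3 — total:
SQNR_total = 43.9 + 15.05 = 58.95 dB

Base SQNR = 43.9 dB; oversampled SQNR = 58.95 dB


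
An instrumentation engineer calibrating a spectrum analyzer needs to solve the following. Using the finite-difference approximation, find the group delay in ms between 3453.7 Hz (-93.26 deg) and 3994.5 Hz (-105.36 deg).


Group delay from phase difference:
tau = -d(phi)/d(omega)
d(phi) = -12.1 deg = -0.211185 rad
d(omega) = 2*pi*(3994.5 - 3453.7) = 3397.9466 rad/s
tau = -(-0.211185) / 3397.9466
    = 0.0622 ms

0.0622 ms


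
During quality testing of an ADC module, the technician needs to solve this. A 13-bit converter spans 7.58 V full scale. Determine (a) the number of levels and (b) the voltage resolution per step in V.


Step 1 — number of quantization levels:
L = 2^N = 2^13 = 8192

Step 2 — LSB step size:
delta = Vfs / L
      = 7.58 / 8192
      = 0.00092529 V

Levels = 8192; step size = 0.00092529 V


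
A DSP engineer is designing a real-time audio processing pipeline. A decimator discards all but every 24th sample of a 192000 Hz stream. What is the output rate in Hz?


Decimation reduces the sample rate:
fs_out = fs_in / M
       = 192000 / 24
       = 8000.0 Hz

8000.0 Hz


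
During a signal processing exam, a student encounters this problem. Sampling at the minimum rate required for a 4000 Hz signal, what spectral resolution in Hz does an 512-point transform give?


Step 1 — Nyquist sampling rate:
fs = 2 * fmax = 2 * 4000 = 8000 Hz

Step 2 — DFT bin spacing:
df = fs / N = 8000 / 512 = 15.625 Hz

15.625 Hz


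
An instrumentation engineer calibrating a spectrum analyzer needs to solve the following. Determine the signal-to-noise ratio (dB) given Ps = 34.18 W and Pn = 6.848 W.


SNR in decibels:
SNR = 10 * log10(Ps / Pn)
    = 10 * log10(34.18 / 6.848)
    = 10 * log10(4.9912)
    = 10 * 0.6982
    = 6.98 dB

6.98 dB


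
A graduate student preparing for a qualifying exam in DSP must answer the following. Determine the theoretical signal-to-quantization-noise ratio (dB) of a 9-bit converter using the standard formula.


Theoretical SNR for a full-scale sinusoid:
SNR = 6.02 * N + 1.76
    = 6.02 * 9 + 1.76
    = 54.18 + 1.76
    = 55.94 dB

55.94 dB


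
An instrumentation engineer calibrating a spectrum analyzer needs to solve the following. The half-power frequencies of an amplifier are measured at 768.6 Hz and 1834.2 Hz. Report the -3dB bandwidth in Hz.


Bandwidth is the difference of -3dB frequencies:
BW = f_high - f_low
   = 1834.2 - 768.6
   = 1065.6 Hz

1065.6 Hz


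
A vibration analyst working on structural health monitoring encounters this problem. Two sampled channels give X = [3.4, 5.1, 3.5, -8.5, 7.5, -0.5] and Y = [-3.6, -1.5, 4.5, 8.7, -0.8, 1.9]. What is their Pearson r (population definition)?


Pearson correlation coefficient (population):
r = cov(X,Y) / (std(X) * std(Y))
Mean X = 1.75, Mean Y = 1.5333
Cov(X,Y) = -16.856667
Std(X) = 5.167124, Std(Y) = 4.108798
r = -0.794

-0.794


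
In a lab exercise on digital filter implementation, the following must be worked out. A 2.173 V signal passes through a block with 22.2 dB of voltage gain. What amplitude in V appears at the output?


Output voltage from dB gain:
V_out = V_in * 10^(gain_dB / 20)
      = 2.173 * 10^(22.2 / 20)
      = 2.173 * 12.882496
      = 27.9937 V

27.9937 V


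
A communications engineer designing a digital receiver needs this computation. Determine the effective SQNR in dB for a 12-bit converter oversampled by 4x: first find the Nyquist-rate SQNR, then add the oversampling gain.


Step 1 — baseline SQNR at Nyquist:
SQNR_base = 6.02*N + 1.76
          = 6.02*12 + 1.76
          = 74.0 dB

Step 2 — oversampling processing gain:
G = 10*log10(OSR) = 10*log10(4) = 6.02 dB

Step 3 — total:
SQNR_total = 74.0 + 6.02 = 80.02 dB

Base SQNR = 74.0 dB; oversampled SQNR = 80.02 dB


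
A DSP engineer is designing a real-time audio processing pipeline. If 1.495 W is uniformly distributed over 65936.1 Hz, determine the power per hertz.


Power spectral density:
PSD = P / BW
    = 1.495 / 65936.1
    = 2.267e-05 W/Hz

2.267e-05 W/Hz


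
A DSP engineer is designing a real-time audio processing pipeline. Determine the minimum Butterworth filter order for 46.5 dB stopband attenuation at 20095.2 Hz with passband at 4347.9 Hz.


Butterworth filter order formula:
n = log10(10^(A/10) - 1) / (2 * log10(f_stop/f_pass))
10^(46.5/10) - 1 = 44667.3592
f_stop/f_pass = 20095.2 / 4347.9 = 4.6218
n = 3.4972 -> ceil = 4

4


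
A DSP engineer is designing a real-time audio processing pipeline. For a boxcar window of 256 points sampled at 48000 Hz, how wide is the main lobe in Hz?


Main lobe width for a rectangular window:
Width = 2 * fs / N
      = 2 * 48000 / 256
      = 96000 / 256
      = 375.0 Hz

375.0 Hz


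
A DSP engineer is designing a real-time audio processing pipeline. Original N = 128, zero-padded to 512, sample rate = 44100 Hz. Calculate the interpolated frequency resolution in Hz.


Frequency resolution after zero-padding:
N_padded = 128 * 4 = 512
df = fs / N_padded
   = 44100 / 512
   = 86.1328 Hz

86.1328 Hz


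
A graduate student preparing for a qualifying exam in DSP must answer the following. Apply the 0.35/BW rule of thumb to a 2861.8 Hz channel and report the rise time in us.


Rise time from bandwidth relationship:
tr = 0.35 / BW
   = 0.35 / 2861.8
   = 0.0001223006499 s
   = 122.3006 us

122.3006 us
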